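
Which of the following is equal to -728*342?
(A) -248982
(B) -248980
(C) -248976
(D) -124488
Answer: C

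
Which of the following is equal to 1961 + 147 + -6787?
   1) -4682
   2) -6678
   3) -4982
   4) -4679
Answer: 4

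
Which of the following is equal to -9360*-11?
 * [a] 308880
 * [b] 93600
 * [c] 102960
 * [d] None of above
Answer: c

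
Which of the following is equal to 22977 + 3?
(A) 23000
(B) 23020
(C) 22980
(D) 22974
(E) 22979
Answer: C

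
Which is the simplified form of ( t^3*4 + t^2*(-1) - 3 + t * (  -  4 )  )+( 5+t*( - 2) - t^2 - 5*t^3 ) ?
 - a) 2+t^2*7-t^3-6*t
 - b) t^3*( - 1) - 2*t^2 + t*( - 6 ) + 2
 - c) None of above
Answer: b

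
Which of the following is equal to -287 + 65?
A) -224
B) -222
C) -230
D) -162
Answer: B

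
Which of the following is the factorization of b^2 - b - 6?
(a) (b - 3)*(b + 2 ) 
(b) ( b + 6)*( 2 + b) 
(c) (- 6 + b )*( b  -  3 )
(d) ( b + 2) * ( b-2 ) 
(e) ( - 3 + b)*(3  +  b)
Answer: a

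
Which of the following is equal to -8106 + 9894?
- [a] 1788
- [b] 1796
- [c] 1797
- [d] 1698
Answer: a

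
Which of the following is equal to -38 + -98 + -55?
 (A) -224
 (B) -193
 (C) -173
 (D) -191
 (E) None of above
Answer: D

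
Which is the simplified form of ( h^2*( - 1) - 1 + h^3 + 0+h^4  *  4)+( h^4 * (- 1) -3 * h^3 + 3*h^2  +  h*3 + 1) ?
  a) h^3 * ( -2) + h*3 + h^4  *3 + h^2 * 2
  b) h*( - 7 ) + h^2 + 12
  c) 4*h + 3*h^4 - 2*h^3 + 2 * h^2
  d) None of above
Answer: a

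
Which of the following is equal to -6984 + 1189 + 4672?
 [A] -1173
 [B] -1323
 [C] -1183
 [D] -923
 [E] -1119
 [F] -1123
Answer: F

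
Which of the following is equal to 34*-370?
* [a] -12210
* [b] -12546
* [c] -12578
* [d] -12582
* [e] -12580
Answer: e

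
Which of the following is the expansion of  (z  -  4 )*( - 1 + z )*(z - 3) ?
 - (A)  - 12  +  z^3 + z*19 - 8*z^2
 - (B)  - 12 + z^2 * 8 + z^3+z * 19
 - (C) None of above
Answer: A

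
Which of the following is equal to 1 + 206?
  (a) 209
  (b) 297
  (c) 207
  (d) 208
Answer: c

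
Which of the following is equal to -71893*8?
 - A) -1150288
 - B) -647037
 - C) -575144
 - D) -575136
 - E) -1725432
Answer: C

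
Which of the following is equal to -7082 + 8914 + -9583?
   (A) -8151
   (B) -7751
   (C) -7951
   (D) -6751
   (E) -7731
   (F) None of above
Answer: B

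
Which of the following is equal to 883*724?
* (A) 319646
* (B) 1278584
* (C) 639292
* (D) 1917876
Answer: C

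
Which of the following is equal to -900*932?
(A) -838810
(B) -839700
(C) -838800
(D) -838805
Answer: C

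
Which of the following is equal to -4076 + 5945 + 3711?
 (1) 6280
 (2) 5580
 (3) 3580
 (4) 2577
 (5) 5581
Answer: 2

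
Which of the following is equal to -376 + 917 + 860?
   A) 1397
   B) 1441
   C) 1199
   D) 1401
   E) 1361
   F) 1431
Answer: D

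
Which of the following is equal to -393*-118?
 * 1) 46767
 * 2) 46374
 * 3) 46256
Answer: 2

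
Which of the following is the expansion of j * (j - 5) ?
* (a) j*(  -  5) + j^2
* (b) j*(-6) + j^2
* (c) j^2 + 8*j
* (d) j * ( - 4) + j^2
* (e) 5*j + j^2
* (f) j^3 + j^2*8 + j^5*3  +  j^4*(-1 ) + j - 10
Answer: a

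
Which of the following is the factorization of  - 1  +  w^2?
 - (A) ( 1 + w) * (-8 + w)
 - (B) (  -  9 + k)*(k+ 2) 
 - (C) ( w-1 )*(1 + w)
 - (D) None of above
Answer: C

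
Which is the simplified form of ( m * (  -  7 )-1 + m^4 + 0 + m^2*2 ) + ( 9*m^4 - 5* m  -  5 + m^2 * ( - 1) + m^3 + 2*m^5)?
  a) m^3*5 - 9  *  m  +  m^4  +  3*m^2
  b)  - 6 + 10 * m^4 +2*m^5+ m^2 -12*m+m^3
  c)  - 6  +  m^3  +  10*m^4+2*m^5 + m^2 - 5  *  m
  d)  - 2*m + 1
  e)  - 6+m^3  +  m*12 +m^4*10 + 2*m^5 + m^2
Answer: b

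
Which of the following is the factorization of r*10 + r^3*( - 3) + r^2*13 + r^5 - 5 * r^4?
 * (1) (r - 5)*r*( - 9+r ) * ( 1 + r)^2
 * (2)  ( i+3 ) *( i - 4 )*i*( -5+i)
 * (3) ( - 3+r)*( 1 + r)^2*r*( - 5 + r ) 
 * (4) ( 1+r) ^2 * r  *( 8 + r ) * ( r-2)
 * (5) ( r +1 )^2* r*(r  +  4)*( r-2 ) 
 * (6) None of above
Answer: 6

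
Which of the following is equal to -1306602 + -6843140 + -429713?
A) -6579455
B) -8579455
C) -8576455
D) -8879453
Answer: B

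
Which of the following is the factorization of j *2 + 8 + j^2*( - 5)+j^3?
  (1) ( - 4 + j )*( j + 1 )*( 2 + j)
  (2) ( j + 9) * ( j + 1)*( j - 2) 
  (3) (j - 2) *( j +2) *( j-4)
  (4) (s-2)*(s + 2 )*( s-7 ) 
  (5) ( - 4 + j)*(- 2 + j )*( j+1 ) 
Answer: 5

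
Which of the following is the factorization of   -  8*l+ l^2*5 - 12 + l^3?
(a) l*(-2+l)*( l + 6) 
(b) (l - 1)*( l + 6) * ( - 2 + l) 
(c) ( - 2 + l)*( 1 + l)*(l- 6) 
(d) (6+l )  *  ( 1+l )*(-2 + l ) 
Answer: d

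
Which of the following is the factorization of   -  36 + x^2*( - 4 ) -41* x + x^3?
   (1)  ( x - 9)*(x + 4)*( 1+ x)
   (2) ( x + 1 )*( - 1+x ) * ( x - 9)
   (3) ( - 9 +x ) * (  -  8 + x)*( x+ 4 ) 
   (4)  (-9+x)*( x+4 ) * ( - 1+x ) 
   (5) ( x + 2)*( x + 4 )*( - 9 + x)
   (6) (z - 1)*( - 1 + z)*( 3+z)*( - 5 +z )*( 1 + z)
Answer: 1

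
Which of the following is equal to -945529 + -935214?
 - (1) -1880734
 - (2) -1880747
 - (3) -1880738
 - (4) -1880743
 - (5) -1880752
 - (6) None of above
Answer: 4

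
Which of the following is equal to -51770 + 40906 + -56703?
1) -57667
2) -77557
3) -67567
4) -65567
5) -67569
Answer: 3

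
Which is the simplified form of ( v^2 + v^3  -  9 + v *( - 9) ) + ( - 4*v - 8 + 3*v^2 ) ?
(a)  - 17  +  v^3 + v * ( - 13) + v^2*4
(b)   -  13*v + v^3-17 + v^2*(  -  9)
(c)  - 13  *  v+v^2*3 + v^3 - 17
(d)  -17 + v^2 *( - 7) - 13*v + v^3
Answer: a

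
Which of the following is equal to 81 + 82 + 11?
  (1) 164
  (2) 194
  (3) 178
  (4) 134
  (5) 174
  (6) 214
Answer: 5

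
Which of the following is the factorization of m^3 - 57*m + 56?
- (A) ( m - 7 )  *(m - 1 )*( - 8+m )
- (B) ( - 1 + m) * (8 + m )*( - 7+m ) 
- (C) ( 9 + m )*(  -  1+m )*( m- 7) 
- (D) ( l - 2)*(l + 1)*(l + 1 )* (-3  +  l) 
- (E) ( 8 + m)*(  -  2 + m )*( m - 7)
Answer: B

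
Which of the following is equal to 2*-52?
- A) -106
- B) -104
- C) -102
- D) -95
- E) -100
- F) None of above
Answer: B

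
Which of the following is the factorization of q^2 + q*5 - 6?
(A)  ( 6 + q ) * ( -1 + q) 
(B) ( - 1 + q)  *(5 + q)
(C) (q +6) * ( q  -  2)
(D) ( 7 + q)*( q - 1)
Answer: A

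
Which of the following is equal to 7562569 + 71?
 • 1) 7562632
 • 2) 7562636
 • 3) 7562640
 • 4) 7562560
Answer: 3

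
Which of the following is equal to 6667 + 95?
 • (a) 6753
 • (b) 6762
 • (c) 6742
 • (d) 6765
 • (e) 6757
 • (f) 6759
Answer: b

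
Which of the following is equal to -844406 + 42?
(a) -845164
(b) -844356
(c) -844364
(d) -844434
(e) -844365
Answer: c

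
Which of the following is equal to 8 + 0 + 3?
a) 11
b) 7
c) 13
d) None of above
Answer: a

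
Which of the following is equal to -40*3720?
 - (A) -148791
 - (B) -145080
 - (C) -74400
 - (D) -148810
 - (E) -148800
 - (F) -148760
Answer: E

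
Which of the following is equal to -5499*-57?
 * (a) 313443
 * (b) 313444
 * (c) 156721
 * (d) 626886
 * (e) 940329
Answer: a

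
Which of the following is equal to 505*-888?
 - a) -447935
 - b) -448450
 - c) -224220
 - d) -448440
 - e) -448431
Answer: d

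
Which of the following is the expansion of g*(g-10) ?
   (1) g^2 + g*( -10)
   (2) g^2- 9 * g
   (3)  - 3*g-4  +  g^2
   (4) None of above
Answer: 1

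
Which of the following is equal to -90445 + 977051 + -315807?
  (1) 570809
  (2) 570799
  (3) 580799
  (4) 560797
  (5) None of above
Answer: 2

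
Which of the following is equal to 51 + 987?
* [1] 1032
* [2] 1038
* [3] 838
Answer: 2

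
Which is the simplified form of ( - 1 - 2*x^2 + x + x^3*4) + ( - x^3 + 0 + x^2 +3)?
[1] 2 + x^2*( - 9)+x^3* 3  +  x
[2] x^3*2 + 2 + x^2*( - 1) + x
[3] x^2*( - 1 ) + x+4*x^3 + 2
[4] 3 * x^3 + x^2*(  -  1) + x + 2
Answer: 4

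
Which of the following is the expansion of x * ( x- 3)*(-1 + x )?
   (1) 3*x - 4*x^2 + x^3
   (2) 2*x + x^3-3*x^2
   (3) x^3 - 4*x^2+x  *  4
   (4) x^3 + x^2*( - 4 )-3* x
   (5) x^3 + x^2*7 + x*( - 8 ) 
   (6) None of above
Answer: 1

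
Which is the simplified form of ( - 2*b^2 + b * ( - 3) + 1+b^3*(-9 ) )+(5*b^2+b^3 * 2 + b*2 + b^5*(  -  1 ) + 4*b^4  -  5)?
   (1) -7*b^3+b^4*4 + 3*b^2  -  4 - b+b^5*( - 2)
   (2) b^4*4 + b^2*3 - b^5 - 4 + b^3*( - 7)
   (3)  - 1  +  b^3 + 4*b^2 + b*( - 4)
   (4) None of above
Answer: 4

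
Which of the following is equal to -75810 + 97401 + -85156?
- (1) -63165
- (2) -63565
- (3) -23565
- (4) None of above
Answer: 2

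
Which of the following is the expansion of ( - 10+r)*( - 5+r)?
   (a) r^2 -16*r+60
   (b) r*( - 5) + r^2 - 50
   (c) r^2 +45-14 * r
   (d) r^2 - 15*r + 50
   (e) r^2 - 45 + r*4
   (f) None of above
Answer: d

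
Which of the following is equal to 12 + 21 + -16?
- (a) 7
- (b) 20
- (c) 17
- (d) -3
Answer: c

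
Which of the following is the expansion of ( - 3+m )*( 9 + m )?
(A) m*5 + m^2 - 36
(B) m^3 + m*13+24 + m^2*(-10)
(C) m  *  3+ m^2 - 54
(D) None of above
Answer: D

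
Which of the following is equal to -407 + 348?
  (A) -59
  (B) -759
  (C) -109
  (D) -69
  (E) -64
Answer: A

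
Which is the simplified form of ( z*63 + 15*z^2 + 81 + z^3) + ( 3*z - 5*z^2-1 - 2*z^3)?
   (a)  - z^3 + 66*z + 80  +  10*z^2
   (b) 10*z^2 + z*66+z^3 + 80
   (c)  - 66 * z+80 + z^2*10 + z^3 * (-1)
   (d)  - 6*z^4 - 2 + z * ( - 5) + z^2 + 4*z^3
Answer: a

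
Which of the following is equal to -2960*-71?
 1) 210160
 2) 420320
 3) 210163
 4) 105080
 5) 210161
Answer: 1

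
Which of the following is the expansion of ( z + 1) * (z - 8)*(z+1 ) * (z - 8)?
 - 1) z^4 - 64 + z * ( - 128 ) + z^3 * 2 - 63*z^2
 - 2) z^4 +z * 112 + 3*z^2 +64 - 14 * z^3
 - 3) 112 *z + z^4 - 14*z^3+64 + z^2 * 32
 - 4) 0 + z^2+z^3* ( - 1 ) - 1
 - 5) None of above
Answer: 5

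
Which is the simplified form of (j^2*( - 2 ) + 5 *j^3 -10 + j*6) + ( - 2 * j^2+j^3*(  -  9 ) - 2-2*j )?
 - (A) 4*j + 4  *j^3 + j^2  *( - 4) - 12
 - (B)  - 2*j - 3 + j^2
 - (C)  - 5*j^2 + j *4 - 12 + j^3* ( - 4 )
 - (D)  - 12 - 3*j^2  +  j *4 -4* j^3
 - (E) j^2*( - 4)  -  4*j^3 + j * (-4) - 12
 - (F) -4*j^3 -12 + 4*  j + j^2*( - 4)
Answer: F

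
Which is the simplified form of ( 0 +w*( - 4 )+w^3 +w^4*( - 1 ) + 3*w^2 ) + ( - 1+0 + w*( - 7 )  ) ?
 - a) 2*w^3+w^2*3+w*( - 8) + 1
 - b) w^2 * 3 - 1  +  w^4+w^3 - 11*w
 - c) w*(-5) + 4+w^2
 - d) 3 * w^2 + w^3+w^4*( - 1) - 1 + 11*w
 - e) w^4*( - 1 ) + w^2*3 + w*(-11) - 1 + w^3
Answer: e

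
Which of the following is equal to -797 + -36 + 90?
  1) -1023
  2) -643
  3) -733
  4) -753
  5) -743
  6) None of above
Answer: 5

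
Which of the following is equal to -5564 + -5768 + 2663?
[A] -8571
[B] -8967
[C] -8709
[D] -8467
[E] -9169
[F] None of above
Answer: F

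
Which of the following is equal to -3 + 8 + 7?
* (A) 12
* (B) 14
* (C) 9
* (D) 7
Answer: A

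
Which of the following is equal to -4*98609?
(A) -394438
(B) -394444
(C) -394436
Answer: C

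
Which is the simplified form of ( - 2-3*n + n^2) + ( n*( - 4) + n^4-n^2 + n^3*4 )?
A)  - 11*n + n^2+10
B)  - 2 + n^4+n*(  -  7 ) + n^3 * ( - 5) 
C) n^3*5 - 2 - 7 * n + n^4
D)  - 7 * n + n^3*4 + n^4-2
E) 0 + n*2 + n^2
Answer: D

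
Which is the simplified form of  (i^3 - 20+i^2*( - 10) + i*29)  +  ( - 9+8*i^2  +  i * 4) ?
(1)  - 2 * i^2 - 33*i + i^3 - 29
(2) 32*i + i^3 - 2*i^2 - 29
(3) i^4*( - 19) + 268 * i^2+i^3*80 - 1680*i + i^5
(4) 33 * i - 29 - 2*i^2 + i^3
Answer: 4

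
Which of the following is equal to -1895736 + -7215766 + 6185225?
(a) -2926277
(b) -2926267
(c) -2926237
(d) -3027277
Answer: a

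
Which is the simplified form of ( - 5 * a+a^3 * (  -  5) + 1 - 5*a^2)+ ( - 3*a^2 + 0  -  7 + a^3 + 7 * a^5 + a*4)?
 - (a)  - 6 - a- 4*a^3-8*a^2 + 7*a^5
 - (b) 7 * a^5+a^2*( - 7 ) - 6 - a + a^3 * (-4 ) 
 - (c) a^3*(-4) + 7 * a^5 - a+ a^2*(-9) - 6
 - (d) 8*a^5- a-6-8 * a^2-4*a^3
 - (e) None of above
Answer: a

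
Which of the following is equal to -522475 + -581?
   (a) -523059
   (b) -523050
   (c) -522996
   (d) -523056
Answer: d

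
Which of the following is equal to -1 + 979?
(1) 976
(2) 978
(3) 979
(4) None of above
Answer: 2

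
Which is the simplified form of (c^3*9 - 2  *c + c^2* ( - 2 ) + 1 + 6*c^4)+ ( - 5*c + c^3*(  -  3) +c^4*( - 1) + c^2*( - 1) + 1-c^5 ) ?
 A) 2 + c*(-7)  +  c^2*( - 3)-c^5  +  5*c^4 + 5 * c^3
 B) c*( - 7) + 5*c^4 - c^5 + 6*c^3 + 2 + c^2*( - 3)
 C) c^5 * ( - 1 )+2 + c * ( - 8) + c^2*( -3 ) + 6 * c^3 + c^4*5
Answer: B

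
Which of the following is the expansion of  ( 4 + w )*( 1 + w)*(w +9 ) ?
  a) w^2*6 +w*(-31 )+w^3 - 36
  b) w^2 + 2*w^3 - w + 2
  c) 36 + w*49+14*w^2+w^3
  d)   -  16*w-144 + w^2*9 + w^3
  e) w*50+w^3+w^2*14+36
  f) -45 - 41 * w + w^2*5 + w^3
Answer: c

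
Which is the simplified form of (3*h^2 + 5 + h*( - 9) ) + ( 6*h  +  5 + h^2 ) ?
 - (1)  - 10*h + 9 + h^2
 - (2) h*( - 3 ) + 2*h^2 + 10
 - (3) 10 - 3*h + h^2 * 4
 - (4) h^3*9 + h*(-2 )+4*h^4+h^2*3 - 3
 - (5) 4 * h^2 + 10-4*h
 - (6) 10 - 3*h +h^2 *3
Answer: 3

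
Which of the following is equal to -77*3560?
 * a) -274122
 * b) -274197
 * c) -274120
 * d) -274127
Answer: c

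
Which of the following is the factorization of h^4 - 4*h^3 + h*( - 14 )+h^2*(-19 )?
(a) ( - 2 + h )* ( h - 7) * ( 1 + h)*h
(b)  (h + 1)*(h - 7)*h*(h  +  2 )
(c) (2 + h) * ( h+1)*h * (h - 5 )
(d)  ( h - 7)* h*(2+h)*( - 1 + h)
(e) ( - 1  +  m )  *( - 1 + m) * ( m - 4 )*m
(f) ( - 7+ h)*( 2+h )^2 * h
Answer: b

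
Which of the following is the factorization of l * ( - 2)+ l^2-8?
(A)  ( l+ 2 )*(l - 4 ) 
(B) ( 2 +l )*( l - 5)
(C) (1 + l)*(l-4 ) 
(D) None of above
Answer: A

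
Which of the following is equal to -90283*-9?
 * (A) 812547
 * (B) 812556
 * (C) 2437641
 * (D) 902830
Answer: A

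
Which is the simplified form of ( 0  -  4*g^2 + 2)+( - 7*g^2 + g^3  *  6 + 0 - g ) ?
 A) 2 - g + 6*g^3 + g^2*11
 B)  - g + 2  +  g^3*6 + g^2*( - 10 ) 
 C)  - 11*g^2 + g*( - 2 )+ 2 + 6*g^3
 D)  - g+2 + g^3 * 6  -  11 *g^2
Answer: D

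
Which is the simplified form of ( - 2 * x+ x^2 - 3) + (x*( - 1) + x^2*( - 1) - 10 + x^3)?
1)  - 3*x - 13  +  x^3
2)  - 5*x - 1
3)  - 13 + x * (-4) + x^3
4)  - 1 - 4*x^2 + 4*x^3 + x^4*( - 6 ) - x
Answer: 1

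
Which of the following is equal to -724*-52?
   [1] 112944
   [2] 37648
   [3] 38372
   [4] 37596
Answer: 2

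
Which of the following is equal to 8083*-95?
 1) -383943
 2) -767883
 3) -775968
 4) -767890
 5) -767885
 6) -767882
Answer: 5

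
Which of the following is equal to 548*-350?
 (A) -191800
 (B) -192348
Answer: A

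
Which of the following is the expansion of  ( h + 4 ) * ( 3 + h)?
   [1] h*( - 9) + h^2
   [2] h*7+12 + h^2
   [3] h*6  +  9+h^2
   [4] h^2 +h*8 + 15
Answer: 2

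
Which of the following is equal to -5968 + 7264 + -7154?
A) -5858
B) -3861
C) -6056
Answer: A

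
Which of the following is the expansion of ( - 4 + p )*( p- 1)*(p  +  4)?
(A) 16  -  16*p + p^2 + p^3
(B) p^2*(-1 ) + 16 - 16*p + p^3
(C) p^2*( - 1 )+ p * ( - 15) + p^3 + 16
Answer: B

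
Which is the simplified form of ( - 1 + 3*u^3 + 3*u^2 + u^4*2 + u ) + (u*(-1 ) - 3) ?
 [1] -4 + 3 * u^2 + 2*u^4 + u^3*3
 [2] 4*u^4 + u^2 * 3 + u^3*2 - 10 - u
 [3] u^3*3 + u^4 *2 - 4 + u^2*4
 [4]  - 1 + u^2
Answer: 1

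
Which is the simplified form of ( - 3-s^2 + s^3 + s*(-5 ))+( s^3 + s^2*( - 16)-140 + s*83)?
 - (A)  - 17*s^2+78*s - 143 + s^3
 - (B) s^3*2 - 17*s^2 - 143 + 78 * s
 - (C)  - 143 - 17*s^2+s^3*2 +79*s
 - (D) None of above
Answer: B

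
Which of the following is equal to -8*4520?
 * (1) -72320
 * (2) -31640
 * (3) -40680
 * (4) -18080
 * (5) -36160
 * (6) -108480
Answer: 5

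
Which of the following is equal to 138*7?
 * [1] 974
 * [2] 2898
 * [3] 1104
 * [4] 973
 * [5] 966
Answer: 5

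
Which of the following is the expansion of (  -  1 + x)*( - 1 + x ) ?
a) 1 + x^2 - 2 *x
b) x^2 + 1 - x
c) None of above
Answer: a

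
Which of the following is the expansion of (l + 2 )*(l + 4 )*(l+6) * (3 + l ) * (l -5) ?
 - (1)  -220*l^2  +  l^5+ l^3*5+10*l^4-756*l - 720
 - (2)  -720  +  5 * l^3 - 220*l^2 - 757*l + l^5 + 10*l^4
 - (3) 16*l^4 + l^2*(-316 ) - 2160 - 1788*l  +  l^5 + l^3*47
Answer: 1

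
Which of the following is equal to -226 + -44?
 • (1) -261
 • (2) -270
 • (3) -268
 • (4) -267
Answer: 2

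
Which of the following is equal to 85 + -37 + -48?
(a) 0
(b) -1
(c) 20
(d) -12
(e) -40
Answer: a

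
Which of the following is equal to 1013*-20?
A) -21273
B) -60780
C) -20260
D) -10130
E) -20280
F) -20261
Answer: C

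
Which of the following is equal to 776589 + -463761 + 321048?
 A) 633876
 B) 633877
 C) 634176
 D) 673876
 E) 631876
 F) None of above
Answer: A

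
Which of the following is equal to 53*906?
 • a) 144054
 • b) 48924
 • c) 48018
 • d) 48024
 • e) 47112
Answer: c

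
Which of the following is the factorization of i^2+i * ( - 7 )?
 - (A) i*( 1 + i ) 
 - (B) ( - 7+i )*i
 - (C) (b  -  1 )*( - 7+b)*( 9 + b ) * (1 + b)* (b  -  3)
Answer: B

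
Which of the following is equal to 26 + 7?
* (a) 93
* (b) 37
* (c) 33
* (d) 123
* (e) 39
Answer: c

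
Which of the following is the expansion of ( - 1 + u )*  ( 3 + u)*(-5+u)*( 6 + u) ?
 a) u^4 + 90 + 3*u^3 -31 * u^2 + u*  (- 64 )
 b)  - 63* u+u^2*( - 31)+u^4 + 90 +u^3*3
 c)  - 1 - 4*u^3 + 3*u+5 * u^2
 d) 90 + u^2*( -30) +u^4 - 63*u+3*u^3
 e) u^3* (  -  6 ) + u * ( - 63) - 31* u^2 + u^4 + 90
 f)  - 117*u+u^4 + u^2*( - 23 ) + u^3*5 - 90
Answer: b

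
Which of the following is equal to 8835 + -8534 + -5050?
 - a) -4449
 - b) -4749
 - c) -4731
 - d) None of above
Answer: b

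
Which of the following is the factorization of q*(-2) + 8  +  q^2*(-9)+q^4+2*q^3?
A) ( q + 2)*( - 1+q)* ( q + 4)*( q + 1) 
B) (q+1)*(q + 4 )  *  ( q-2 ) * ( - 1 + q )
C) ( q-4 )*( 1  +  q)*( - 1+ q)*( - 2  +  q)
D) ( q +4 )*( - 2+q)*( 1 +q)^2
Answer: B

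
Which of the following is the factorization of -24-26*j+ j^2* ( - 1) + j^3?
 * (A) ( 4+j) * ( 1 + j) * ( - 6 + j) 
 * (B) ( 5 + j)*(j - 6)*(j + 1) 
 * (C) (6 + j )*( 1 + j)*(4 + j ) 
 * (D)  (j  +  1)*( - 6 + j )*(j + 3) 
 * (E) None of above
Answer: A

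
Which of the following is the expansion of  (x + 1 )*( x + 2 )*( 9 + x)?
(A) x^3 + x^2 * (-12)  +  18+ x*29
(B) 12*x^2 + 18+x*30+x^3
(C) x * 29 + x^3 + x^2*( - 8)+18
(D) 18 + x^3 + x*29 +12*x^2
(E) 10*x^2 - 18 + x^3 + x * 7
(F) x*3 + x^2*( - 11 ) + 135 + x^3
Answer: D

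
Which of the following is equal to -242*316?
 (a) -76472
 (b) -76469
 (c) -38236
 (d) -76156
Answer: a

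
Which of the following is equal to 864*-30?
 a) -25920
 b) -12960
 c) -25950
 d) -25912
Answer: a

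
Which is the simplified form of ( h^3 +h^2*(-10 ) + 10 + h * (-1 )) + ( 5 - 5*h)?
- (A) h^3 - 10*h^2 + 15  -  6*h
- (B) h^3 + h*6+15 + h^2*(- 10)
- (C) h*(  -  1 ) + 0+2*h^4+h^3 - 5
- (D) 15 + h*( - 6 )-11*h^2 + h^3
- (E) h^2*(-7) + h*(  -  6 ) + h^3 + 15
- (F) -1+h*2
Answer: A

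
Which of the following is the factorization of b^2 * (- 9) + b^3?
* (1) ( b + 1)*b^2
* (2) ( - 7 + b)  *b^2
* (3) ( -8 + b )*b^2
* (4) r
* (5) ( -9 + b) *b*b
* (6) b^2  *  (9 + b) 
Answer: 5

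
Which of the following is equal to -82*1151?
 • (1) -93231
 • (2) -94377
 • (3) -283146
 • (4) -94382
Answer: 4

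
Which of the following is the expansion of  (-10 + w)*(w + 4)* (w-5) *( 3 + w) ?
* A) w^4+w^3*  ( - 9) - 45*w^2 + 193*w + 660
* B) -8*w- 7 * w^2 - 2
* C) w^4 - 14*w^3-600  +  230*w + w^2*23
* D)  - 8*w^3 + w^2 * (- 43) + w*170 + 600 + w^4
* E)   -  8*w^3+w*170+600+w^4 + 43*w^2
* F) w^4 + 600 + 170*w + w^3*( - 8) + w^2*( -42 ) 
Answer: D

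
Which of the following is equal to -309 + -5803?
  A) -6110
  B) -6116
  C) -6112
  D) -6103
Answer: C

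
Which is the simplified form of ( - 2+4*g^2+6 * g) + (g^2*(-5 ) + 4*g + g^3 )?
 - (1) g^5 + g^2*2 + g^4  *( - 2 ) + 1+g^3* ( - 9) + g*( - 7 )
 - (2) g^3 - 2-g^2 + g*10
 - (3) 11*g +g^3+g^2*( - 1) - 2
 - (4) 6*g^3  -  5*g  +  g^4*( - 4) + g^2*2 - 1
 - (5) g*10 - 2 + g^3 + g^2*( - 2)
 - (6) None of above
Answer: 2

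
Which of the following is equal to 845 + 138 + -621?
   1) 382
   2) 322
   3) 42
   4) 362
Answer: 4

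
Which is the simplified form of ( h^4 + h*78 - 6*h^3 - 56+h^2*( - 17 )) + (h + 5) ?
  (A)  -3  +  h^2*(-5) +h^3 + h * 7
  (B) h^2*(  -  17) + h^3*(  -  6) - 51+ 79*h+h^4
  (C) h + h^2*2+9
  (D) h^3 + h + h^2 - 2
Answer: B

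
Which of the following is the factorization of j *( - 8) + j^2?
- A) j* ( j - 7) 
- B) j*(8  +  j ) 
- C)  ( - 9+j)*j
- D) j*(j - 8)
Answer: D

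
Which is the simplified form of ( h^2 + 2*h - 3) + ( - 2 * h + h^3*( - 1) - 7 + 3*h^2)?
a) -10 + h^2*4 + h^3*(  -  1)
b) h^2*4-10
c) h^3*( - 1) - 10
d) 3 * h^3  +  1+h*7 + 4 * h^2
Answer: a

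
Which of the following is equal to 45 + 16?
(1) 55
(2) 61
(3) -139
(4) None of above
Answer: 2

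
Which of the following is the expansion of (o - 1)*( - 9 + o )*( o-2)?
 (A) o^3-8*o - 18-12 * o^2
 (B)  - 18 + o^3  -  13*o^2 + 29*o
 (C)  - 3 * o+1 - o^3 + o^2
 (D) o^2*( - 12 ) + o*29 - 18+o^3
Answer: D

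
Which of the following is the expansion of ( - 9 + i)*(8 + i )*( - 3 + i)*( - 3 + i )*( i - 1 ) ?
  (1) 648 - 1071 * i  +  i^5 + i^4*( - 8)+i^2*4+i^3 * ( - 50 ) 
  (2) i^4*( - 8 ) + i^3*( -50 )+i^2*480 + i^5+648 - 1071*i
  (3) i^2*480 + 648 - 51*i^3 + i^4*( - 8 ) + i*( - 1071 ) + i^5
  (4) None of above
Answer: 2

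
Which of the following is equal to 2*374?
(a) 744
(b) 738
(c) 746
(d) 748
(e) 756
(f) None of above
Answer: d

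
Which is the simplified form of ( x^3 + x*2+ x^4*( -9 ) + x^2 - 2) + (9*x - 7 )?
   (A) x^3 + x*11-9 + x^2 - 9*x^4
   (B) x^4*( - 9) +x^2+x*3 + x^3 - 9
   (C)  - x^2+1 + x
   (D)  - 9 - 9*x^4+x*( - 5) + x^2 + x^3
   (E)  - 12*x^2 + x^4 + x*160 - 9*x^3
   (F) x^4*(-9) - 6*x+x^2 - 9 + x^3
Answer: A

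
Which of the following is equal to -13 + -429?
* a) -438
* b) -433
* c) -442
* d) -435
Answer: c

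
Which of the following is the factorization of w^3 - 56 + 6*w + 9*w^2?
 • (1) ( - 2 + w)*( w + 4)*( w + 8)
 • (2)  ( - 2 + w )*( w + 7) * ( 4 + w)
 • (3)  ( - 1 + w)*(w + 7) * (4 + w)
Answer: 2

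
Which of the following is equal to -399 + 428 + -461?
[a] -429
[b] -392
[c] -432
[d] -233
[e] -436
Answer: c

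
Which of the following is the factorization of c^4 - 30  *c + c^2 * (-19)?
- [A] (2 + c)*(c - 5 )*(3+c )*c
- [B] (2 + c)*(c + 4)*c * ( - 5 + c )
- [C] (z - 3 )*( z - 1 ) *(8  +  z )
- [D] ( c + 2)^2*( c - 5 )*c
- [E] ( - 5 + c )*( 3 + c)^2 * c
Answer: A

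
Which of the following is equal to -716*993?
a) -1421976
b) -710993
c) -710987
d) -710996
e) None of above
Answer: e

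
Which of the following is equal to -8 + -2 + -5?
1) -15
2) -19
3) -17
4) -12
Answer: 1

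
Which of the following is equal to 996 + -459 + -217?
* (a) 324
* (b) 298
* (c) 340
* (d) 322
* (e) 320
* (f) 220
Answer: e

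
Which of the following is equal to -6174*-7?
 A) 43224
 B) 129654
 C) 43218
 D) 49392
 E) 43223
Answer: C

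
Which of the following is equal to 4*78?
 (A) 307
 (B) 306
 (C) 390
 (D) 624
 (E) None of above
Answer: E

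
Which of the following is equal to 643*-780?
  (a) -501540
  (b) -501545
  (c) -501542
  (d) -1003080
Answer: a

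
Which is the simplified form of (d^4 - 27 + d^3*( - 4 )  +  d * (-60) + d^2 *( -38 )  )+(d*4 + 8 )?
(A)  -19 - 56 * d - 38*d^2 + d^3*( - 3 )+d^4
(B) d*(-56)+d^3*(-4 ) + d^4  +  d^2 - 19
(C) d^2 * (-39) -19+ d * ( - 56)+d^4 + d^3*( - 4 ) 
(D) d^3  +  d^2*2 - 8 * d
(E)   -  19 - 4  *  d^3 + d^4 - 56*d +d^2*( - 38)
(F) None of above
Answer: E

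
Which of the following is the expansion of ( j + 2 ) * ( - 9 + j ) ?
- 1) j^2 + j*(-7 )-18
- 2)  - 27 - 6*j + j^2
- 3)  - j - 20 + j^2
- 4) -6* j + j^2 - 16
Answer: 1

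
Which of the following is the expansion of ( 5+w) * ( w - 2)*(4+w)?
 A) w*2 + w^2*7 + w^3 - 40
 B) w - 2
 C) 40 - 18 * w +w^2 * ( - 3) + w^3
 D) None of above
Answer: A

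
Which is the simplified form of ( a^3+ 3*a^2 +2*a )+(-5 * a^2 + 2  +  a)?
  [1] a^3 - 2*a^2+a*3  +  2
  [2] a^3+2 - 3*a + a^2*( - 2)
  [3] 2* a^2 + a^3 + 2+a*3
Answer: 1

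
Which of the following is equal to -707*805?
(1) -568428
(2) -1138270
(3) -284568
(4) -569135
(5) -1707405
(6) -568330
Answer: 4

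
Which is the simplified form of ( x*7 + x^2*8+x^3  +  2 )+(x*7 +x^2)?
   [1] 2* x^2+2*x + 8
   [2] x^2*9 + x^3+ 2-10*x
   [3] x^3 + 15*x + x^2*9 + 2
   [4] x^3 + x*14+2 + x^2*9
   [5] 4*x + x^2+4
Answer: 4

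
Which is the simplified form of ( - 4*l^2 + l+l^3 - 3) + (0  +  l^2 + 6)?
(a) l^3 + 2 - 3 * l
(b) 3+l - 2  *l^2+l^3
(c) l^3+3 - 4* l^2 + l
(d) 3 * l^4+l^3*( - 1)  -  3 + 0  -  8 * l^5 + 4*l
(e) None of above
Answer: e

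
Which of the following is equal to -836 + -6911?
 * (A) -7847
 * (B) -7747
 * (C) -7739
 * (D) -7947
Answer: B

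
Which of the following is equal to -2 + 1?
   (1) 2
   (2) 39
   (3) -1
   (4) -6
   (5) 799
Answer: 3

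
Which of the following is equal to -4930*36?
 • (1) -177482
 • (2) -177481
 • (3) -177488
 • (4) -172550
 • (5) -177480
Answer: 5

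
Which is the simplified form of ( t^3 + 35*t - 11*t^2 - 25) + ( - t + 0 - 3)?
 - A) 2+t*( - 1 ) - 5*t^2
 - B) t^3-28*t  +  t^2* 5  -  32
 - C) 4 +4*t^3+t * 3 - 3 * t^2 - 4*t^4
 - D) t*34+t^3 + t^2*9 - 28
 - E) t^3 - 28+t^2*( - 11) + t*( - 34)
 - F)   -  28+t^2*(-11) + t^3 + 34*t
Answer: F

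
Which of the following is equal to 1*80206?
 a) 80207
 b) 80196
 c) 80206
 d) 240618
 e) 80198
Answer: c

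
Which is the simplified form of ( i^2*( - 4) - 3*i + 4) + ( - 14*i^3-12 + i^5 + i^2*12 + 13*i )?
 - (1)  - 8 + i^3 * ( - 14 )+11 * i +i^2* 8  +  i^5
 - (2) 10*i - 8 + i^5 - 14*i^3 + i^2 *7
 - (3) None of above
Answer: 3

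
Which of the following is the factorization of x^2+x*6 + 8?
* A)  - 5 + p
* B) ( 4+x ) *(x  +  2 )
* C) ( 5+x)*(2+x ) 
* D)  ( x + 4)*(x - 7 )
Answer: B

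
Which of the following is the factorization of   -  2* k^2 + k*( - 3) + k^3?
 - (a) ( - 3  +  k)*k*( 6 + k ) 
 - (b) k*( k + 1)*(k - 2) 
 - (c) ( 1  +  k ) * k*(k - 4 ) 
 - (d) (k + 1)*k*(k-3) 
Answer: d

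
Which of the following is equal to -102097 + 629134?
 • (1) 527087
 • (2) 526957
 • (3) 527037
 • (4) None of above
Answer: 3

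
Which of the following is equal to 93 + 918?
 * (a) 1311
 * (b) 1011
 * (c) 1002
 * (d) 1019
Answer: b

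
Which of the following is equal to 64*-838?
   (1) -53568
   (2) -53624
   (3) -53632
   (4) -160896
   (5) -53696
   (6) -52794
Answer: 3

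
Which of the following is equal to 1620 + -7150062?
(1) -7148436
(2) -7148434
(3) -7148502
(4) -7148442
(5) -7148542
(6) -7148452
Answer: 4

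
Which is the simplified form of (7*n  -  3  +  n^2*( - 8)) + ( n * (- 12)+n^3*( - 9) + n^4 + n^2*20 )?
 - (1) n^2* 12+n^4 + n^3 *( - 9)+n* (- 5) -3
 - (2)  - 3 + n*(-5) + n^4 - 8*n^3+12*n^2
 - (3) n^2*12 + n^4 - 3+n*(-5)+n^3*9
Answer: 1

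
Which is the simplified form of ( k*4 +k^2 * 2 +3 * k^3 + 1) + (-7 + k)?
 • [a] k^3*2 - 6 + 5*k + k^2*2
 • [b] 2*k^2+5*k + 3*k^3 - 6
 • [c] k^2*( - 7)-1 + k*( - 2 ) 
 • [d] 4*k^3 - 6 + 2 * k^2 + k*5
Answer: b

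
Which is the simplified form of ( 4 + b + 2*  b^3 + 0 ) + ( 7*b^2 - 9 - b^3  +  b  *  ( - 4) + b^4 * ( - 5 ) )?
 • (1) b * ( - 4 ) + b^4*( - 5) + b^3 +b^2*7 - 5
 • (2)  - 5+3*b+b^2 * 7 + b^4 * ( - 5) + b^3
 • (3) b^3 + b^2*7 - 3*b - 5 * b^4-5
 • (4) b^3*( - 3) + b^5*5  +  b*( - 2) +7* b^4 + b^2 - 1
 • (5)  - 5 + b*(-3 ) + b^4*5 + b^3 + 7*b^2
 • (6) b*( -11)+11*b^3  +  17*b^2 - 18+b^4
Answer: 3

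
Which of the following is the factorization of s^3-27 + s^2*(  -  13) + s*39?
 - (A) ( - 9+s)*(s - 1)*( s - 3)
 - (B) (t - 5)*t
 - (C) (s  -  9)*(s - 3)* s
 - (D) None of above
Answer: A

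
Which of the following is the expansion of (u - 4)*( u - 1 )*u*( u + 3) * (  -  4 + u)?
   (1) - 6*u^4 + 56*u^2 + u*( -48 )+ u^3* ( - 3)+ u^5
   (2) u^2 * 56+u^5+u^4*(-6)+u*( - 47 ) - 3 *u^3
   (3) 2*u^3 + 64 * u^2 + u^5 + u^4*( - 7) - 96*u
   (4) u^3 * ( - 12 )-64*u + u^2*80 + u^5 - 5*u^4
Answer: 1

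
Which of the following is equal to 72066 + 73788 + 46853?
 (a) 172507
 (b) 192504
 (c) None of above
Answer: c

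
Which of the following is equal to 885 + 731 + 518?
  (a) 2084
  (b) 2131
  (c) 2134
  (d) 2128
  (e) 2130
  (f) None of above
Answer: c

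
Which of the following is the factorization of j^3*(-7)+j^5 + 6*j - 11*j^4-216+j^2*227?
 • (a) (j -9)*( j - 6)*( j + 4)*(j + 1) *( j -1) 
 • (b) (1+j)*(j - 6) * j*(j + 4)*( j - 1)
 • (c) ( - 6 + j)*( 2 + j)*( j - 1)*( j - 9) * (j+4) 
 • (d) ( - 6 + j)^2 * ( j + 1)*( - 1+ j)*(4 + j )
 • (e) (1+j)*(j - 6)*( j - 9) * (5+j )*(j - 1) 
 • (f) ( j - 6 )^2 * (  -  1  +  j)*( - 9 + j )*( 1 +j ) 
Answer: a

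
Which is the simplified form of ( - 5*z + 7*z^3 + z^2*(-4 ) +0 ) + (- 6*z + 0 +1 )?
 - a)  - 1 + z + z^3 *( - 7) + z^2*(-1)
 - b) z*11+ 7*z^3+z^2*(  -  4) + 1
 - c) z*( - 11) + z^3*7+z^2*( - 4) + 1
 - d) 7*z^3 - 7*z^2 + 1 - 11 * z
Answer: c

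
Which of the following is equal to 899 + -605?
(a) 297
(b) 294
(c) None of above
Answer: b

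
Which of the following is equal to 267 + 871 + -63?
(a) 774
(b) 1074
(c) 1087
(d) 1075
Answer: d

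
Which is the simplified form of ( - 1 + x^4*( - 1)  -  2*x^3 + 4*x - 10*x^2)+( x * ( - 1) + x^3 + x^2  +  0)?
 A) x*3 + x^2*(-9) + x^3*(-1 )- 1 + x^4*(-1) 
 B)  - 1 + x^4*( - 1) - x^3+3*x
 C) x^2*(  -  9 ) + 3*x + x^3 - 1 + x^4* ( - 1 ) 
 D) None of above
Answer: A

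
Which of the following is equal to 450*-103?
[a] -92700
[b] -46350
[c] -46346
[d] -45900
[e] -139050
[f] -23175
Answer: b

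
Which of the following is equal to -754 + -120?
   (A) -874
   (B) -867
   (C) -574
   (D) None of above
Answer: A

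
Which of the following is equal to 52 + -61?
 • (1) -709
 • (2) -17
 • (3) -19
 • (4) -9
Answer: 4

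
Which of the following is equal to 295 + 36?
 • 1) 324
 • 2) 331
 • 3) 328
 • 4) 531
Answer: 2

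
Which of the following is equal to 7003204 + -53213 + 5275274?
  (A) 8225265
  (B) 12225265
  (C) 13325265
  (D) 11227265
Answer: B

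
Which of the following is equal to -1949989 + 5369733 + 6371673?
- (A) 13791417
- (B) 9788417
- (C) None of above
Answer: C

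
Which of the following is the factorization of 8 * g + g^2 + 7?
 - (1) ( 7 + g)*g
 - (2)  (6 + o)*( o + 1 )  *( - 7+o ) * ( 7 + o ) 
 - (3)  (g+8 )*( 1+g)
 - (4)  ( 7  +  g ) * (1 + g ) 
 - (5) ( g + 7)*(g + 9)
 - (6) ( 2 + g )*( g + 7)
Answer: 4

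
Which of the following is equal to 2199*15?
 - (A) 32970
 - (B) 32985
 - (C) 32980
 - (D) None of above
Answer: B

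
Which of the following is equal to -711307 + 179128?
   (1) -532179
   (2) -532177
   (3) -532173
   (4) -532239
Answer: 1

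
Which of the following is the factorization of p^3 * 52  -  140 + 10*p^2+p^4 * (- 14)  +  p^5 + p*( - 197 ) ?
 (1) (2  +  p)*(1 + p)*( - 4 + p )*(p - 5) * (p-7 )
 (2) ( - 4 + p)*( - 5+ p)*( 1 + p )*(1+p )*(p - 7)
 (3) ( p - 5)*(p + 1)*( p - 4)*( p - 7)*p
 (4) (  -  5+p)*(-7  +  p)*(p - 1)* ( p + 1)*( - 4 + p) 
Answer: 2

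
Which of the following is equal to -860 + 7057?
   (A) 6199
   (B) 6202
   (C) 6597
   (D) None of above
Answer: D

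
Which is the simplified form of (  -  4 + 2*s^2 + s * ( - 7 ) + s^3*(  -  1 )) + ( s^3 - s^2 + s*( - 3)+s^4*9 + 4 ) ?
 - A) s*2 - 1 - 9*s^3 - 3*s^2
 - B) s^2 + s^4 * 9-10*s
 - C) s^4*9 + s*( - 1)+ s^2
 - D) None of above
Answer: B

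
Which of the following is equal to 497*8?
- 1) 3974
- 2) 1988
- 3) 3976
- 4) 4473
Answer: 3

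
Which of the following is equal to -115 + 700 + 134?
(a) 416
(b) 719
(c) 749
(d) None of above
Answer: b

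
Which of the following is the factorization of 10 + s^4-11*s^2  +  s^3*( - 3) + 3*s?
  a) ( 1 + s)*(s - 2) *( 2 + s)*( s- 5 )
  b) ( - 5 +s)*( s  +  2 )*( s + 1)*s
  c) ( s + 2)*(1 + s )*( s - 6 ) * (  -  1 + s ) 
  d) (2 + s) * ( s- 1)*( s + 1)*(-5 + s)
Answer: d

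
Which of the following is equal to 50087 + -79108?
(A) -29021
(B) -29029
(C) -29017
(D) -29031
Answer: A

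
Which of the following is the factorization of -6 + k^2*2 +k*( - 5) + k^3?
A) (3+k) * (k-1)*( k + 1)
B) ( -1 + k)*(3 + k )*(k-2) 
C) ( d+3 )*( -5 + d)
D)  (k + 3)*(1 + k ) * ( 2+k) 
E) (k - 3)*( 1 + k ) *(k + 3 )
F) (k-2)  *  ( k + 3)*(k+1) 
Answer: F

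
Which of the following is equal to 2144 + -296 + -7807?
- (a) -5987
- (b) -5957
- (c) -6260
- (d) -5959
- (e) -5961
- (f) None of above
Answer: d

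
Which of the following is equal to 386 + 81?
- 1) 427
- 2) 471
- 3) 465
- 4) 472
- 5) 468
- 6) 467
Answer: 6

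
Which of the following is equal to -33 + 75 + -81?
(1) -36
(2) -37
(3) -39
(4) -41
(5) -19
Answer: 3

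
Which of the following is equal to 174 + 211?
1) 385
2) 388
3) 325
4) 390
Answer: 1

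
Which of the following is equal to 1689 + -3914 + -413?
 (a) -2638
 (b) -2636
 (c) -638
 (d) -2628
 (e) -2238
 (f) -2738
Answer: a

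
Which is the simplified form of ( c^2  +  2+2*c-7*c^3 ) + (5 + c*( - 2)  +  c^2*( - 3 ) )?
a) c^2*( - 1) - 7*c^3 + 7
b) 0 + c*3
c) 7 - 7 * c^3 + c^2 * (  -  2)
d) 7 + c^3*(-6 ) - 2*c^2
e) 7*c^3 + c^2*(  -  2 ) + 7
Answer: c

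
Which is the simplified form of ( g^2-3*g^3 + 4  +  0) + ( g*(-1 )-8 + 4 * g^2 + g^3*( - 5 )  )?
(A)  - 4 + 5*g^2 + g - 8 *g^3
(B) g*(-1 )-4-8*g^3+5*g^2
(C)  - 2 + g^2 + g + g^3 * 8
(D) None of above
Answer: B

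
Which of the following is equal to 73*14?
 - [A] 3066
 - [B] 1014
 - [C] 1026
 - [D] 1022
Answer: D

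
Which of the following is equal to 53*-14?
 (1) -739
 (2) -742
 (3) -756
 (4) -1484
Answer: 2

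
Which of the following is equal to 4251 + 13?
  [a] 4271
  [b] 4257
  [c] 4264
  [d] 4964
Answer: c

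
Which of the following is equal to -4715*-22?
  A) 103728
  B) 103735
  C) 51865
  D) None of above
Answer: D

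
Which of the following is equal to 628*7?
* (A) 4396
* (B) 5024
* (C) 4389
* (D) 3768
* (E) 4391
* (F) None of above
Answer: A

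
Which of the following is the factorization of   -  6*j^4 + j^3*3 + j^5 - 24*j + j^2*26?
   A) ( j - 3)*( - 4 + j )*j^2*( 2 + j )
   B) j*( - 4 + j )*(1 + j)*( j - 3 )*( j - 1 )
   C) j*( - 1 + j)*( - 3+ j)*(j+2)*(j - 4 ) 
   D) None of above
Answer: C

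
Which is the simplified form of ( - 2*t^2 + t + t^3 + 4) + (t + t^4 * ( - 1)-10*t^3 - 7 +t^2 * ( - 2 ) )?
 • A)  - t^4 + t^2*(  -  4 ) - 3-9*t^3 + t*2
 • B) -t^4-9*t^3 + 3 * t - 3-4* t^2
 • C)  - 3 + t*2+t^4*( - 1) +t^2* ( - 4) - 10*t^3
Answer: A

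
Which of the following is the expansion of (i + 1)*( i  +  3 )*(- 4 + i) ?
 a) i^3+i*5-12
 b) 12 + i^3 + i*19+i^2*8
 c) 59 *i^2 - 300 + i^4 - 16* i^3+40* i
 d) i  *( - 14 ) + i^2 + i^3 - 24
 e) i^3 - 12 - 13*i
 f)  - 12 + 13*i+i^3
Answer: e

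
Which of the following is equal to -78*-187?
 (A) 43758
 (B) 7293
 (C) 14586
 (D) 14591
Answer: C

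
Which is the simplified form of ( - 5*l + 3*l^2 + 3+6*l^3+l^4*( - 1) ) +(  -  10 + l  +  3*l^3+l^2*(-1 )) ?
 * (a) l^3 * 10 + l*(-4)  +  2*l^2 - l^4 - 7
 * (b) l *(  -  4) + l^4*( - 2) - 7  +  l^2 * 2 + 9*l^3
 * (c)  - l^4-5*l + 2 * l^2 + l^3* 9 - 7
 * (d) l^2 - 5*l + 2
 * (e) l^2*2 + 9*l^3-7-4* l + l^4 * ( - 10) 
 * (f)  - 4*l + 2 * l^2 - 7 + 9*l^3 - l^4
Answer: f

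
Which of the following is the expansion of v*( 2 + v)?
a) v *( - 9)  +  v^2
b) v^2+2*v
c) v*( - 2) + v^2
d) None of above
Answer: b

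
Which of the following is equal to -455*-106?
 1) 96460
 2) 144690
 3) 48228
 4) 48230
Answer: 4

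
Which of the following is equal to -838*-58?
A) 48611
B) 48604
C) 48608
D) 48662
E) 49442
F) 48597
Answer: B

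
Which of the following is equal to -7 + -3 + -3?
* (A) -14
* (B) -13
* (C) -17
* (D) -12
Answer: B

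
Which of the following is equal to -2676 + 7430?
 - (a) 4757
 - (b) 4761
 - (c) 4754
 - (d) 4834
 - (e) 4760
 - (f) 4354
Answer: c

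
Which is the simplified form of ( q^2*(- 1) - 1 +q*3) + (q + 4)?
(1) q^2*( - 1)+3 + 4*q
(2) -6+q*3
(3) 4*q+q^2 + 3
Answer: 1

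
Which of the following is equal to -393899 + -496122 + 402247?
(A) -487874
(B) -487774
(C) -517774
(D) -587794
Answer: B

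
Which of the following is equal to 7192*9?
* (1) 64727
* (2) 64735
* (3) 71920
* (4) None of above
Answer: 4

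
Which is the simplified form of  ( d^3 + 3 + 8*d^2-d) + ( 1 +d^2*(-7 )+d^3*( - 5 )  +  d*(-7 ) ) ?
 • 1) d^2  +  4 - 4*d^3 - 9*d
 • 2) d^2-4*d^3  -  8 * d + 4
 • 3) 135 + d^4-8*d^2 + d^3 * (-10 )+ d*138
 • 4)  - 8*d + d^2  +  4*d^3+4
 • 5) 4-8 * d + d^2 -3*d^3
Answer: 2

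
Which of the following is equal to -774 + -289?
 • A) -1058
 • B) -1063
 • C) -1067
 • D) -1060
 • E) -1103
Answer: B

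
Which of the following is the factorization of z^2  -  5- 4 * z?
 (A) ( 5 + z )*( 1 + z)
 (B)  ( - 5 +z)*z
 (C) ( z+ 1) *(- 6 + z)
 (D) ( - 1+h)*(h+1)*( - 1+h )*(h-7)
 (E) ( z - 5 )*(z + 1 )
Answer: E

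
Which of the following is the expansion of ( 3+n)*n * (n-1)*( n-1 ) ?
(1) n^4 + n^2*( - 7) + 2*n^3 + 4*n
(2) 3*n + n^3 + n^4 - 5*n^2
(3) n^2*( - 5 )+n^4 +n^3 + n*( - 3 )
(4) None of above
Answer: 2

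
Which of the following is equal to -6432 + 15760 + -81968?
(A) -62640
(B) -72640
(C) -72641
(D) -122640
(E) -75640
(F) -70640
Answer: B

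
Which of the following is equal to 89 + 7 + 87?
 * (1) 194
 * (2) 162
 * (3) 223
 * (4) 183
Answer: 4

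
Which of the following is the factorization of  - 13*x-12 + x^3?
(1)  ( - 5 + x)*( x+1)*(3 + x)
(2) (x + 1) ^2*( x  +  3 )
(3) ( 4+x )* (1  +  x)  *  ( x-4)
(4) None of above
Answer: 4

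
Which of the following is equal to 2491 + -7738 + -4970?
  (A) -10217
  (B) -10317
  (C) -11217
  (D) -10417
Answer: A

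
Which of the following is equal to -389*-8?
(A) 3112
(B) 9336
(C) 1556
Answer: A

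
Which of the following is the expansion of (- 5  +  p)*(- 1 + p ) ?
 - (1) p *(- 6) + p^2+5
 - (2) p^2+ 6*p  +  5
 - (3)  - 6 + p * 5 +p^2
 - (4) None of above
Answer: 1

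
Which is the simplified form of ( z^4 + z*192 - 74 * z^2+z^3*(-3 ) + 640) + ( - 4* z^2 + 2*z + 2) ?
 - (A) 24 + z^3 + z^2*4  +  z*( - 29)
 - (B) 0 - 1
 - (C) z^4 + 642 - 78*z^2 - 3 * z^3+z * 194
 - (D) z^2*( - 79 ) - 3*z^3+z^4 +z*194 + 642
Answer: C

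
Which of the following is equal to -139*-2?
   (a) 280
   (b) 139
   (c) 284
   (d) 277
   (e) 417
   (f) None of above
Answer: f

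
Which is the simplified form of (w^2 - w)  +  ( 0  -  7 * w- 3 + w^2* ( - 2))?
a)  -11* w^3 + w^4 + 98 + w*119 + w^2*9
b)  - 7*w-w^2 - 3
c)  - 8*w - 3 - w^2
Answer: c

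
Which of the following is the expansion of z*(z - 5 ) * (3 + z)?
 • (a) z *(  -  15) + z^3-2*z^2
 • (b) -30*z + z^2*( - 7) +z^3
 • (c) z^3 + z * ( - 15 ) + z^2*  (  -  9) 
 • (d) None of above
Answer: a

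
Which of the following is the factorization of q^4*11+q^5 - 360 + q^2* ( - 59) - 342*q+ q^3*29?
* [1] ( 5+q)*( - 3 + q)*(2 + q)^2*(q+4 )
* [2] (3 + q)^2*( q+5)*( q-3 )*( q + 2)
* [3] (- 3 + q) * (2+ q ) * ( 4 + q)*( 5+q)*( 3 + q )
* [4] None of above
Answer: 3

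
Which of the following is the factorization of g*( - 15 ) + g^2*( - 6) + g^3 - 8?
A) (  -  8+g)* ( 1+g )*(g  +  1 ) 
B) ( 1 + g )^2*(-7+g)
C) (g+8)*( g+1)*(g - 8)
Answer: A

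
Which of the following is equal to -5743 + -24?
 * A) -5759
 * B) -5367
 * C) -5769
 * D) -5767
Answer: D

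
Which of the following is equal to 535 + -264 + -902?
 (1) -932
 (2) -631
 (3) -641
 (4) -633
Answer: 2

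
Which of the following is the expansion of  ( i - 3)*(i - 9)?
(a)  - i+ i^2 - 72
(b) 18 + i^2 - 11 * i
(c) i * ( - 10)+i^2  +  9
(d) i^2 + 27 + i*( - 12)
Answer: d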